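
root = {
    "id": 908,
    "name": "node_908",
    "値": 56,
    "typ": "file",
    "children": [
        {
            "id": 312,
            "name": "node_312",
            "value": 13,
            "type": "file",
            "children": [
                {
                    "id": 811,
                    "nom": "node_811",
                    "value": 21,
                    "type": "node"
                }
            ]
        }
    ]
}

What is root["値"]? 56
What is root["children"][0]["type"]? "file"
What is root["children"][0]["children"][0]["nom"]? "node_811"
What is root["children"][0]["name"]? "node_312"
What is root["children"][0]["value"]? 13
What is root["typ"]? "file"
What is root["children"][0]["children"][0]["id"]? 811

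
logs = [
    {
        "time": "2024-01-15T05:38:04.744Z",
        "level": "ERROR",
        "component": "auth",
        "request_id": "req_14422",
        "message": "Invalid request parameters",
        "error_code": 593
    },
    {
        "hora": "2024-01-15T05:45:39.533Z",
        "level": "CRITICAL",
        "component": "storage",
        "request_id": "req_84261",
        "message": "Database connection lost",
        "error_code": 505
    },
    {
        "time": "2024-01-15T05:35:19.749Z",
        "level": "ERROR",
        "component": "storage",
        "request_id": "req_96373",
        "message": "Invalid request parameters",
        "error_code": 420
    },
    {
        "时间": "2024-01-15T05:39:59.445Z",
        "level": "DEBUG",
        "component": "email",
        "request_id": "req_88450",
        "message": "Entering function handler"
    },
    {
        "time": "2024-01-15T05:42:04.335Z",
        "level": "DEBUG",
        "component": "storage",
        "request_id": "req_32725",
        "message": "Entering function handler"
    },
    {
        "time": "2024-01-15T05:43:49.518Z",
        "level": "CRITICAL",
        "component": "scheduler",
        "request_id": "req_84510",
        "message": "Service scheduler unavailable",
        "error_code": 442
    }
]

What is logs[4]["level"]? "DEBUG"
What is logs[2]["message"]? "Invalid request parameters"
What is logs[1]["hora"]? "2024-01-15T05:45:39.533Z"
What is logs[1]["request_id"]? "req_84261"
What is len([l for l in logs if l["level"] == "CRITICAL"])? 2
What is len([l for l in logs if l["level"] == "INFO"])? 0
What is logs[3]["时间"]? "2024-01-15T05:39:59.445Z"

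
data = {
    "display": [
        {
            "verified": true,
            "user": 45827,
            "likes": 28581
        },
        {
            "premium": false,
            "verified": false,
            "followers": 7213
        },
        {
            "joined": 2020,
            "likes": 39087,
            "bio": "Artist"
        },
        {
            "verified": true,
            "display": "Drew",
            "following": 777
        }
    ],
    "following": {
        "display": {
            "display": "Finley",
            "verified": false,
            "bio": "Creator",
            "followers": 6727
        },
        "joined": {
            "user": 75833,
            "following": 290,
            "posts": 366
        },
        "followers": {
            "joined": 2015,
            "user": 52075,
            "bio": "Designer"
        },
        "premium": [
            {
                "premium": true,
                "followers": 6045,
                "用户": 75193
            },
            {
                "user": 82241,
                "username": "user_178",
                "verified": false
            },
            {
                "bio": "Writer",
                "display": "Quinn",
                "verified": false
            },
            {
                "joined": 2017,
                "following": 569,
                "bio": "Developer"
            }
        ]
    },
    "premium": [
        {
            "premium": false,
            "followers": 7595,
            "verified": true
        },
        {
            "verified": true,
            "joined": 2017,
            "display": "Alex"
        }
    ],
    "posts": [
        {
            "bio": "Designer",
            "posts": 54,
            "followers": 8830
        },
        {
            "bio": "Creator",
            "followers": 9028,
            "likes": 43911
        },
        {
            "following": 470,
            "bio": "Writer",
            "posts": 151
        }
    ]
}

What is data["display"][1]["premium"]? False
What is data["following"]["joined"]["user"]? 75833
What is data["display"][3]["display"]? "Drew"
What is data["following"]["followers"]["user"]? 52075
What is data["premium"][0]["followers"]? 7595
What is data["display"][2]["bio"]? "Artist"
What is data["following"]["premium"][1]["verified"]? False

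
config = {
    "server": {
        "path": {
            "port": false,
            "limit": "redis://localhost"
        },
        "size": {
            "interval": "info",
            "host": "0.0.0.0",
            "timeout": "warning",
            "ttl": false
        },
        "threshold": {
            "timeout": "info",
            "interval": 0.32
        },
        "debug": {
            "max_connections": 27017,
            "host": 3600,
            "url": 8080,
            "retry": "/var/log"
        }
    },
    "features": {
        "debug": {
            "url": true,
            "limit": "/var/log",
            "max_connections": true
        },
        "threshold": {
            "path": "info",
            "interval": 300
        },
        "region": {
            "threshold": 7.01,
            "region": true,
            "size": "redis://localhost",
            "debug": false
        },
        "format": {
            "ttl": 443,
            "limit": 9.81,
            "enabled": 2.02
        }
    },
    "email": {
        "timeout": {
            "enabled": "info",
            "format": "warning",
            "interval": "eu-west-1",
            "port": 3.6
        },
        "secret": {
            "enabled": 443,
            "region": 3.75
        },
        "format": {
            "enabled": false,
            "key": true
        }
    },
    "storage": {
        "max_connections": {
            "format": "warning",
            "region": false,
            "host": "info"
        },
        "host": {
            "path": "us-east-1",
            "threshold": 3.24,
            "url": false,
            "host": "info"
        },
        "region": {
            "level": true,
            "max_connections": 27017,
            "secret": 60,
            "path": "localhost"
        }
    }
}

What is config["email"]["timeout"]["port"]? 3.6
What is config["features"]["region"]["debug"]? False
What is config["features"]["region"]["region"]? True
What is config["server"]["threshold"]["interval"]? 0.32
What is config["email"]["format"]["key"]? True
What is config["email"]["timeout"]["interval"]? "eu-west-1"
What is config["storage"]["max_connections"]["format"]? "warning"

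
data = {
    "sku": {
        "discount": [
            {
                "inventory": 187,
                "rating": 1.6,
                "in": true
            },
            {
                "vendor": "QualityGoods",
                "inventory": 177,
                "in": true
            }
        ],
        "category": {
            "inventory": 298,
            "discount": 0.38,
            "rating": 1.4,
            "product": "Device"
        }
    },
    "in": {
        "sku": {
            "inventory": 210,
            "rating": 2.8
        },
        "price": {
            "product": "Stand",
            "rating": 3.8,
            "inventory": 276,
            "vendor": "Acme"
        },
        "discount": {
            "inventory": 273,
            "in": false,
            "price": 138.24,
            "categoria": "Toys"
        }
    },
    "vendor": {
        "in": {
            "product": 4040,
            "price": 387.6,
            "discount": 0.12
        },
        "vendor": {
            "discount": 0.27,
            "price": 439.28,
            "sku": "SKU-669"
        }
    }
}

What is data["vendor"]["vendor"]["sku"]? "SKU-669"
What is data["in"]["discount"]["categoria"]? "Toys"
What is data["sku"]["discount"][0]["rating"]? 1.6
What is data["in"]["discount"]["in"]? False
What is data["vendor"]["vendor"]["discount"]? 0.27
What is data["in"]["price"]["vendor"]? "Acme"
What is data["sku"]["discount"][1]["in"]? True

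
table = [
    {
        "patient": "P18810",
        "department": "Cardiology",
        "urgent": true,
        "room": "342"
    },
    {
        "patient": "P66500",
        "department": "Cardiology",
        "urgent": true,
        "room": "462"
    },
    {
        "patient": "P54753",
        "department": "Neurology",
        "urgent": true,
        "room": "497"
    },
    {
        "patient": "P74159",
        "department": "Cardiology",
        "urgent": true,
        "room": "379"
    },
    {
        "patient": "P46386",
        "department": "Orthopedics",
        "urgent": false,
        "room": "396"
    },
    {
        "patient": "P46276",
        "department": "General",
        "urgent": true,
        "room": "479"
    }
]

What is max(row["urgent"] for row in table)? True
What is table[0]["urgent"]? True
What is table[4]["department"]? "Orthopedics"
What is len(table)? 6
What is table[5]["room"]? "479"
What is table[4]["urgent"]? False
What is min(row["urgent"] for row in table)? False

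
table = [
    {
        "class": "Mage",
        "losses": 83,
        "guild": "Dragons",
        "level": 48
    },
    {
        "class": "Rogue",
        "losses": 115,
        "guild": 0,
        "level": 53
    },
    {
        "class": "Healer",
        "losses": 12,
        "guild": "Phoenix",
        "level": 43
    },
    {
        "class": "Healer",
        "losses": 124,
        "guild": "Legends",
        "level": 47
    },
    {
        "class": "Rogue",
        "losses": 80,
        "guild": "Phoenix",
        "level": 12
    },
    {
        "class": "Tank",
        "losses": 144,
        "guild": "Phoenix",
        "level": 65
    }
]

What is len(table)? 6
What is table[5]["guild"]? "Phoenix"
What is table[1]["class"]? "Rogue"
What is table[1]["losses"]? 115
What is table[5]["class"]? "Tank"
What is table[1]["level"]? 53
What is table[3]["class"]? "Healer"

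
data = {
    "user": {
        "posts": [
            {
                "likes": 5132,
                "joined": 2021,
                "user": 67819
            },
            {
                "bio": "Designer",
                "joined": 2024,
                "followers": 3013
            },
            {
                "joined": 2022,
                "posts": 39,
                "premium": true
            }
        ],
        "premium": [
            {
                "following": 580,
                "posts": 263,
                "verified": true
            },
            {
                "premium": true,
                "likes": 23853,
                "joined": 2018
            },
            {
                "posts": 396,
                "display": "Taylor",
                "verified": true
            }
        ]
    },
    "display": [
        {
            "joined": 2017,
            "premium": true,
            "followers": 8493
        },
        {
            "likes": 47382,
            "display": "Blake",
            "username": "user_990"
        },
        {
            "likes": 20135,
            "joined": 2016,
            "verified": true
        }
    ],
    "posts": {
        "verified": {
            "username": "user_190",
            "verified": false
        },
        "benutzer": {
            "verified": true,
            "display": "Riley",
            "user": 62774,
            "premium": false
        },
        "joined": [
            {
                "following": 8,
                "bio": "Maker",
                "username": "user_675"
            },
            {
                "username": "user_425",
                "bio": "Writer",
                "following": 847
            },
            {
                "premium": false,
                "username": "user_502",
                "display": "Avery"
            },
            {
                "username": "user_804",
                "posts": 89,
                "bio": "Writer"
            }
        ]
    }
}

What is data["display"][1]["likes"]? 47382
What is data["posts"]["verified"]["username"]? "user_190"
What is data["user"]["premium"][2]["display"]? "Taylor"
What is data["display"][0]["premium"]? True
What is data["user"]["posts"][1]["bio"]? "Designer"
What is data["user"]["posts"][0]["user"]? 67819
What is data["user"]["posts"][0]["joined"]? 2021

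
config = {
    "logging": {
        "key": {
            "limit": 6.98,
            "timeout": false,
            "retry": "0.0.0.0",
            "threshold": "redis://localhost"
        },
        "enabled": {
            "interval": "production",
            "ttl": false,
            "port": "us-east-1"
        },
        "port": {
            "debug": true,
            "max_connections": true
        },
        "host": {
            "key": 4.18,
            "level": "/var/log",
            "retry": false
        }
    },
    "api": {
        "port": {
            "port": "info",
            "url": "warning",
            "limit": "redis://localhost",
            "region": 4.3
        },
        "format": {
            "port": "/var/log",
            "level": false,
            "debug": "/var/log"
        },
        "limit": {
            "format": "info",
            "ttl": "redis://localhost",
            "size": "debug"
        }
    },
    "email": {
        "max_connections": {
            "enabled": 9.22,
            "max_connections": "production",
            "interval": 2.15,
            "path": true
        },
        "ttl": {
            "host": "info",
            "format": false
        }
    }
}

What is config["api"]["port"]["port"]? "info"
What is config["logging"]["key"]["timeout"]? False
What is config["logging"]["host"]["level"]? "/var/log"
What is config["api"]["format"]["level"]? False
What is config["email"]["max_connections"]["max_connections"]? "production"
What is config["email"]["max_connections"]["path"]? True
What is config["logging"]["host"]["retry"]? False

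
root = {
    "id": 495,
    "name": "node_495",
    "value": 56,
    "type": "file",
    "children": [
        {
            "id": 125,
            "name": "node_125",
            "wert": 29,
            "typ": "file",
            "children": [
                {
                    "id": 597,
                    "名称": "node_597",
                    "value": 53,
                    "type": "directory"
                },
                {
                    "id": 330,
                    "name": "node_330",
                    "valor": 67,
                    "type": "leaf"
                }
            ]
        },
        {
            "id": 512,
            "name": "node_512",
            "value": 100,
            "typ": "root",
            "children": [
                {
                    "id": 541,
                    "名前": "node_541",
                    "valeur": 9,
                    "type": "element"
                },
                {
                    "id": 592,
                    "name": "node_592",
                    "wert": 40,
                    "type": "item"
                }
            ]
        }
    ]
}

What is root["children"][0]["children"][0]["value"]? 53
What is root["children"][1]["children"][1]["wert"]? 40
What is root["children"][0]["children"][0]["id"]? 597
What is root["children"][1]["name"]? "node_512"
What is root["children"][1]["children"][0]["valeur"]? 9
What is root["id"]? 495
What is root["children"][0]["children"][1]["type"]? "leaf"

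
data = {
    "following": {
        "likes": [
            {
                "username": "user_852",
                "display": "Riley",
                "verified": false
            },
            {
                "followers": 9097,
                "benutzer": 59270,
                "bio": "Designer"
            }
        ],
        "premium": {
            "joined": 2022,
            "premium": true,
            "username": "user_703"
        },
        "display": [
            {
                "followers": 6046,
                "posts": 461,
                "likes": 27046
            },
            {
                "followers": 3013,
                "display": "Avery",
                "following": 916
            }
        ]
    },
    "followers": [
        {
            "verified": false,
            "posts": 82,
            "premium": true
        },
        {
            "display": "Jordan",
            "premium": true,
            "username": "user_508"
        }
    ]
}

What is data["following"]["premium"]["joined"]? 2022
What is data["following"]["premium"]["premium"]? True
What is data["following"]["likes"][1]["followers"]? 9097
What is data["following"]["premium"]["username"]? "user_703"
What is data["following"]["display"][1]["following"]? 916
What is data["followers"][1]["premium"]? True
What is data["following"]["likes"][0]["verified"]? False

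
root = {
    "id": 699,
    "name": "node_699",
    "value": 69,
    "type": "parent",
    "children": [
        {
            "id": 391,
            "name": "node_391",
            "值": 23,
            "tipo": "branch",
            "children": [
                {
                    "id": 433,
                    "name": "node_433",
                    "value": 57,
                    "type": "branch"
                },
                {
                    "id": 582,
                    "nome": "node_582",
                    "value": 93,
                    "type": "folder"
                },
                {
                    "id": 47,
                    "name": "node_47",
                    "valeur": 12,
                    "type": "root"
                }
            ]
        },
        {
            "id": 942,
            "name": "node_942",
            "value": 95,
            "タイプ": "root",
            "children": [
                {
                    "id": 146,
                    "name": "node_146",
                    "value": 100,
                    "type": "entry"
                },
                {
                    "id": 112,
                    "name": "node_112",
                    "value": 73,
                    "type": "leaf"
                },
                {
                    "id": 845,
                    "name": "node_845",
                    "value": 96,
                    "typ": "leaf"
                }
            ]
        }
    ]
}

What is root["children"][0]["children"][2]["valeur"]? 12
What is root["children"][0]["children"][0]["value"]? 57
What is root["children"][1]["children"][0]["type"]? "entry"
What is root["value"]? 69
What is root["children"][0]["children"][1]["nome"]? "node_582"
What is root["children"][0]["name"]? "node_391"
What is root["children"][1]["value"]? 95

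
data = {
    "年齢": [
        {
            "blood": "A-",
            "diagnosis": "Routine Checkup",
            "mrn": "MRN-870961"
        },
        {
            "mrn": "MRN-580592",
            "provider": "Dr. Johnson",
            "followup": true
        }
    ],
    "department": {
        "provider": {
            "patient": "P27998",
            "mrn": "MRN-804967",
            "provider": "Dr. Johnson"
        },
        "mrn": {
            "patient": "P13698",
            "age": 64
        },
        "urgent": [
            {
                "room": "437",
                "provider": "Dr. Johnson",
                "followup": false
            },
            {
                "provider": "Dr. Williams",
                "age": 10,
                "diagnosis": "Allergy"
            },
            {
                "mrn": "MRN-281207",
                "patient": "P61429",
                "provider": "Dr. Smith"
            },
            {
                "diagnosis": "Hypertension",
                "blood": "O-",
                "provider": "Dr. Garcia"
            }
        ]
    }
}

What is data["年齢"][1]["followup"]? True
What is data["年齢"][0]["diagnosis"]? "Routine Checkup"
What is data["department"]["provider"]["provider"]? "Dr. Johnson"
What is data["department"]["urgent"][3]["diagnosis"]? "Hypertension"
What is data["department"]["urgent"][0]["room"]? "437"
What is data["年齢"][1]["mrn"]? "MRN-580592"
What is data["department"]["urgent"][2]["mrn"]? "MRN-281207"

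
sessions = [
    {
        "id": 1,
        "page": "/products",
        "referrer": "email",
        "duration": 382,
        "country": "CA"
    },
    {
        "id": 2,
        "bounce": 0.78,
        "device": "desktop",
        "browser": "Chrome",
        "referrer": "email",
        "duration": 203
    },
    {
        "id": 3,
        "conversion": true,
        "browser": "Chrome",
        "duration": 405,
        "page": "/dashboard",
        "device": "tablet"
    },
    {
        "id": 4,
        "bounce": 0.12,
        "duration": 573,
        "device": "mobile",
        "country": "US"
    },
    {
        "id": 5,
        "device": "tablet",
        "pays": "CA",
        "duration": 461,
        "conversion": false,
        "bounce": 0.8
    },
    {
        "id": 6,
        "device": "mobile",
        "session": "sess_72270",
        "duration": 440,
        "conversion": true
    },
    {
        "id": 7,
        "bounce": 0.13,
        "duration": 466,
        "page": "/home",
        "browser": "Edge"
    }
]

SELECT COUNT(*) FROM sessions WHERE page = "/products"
1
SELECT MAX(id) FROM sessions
7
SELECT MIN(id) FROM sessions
1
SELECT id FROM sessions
[1, 2, 3, 4, 5, 6, 7]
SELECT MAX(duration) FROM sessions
573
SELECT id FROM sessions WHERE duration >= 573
[4]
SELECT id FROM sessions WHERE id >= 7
[7]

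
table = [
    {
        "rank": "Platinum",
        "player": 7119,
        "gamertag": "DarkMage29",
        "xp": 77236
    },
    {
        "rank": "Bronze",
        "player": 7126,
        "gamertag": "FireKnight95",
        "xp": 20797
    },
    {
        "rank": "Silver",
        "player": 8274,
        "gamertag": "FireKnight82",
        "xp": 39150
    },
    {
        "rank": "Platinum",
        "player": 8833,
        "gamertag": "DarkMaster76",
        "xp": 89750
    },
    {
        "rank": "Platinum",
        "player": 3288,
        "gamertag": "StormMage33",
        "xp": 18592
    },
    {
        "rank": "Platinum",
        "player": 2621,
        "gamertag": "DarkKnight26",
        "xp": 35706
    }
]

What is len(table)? 6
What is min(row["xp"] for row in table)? 18592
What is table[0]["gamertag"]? "DarkMage29"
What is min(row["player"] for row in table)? 2621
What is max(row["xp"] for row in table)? 89750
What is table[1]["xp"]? 20797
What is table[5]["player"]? 2621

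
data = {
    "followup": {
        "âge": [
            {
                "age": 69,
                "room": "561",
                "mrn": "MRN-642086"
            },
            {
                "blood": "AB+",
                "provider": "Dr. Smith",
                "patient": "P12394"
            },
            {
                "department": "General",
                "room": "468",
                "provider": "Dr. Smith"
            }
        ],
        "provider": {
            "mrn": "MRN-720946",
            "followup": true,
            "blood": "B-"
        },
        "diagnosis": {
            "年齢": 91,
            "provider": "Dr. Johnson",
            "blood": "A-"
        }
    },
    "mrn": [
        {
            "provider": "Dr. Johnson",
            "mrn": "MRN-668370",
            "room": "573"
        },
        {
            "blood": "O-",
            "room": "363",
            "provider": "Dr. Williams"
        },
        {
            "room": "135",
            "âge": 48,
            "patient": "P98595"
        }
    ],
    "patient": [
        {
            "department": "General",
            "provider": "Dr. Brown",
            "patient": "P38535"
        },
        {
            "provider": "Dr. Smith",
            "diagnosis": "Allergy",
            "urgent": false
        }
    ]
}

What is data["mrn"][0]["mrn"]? "MRN-668370"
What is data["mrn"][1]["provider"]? "Dr. Williams"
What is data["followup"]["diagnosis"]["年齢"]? 91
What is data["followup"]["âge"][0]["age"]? 69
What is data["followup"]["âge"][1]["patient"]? "P12394"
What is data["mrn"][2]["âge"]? 48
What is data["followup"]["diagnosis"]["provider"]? "Dr. Johnson"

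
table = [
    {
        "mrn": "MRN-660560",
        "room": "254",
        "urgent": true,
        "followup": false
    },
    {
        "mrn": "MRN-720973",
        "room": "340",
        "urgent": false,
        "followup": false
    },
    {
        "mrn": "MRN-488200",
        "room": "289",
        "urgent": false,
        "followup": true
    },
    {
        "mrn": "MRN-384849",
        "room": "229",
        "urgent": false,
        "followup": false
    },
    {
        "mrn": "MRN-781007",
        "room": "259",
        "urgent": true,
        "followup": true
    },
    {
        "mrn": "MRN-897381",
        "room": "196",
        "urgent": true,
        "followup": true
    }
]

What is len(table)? 6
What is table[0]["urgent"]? True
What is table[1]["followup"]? False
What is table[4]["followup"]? True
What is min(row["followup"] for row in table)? False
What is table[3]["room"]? "229"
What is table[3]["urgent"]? False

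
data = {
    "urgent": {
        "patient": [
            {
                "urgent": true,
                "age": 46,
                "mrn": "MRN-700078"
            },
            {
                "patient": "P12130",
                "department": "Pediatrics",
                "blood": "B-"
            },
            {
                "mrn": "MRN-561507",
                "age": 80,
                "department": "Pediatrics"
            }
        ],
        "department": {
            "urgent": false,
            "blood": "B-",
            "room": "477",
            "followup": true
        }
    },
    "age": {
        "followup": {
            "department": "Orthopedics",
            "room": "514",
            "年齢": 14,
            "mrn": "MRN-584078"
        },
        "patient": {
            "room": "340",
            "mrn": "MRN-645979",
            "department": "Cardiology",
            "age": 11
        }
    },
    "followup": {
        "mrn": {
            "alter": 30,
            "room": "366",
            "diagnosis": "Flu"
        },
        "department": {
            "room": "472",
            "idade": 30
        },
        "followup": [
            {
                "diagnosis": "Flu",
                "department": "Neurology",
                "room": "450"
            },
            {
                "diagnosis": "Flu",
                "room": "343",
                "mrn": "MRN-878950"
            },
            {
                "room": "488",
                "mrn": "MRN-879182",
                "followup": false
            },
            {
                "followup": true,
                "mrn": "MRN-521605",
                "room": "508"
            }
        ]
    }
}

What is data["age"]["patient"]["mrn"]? "MRN-645979"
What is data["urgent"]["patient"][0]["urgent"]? True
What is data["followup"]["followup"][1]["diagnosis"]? "Flu"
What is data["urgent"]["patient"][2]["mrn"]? "MRN-561507"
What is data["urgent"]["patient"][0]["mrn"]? "MRN-700078"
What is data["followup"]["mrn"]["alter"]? 30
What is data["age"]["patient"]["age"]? 11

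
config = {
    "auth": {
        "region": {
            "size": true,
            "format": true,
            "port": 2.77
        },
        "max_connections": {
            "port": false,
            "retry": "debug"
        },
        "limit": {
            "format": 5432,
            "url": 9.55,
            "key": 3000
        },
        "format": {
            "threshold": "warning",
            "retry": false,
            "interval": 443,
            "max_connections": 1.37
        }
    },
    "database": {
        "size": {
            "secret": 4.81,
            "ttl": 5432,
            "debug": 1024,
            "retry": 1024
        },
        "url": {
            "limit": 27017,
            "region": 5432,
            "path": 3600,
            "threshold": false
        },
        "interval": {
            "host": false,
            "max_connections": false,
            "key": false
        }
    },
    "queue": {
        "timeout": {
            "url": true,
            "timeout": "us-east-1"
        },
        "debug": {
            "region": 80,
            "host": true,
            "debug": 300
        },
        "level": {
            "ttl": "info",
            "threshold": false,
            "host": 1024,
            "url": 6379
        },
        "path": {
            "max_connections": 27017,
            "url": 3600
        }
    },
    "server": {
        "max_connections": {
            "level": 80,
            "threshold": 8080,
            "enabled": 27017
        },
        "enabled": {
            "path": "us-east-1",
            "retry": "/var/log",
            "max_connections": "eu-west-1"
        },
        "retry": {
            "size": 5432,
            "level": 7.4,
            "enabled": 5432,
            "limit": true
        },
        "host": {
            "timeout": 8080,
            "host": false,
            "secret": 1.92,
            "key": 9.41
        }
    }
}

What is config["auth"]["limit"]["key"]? 3000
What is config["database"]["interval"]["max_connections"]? False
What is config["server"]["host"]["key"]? 9.41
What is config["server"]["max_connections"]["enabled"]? 27017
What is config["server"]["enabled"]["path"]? "us-east-1"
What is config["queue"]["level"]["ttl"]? "info"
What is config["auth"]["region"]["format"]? True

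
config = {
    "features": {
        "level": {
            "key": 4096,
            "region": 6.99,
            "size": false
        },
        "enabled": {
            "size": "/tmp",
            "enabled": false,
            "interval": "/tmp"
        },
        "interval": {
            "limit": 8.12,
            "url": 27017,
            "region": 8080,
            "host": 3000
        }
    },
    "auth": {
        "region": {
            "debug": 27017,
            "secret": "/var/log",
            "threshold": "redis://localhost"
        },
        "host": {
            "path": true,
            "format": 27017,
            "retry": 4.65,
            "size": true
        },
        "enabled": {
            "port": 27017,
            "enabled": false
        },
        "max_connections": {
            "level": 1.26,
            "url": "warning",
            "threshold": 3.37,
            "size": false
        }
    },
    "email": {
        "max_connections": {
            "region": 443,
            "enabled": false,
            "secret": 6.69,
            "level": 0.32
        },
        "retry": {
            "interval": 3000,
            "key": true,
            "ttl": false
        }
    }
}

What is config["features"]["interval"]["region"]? 8080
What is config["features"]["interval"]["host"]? 3000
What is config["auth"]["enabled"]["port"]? 27017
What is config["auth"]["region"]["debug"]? 27017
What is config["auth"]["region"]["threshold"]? "redis://localhost"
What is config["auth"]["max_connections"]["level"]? 1.26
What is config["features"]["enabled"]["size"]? "/tmp"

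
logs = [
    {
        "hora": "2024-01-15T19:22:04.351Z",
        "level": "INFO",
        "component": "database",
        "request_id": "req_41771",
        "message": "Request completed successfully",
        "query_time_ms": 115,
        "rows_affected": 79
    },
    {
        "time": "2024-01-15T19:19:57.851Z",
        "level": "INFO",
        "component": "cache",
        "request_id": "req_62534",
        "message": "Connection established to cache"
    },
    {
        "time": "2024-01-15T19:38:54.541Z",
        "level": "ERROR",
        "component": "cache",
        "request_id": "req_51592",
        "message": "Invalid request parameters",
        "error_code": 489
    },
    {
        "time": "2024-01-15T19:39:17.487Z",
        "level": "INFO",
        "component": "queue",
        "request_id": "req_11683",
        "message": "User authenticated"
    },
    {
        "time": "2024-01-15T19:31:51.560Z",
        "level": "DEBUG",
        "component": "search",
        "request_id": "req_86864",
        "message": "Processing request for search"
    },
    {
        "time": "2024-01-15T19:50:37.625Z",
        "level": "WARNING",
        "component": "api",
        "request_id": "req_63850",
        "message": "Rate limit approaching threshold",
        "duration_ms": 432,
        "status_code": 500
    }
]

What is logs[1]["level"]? "INFO"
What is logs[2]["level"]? "ERROR"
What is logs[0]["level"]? "INFO"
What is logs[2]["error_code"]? 489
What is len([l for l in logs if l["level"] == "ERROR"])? 1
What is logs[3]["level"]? "INFO"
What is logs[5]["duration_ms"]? 432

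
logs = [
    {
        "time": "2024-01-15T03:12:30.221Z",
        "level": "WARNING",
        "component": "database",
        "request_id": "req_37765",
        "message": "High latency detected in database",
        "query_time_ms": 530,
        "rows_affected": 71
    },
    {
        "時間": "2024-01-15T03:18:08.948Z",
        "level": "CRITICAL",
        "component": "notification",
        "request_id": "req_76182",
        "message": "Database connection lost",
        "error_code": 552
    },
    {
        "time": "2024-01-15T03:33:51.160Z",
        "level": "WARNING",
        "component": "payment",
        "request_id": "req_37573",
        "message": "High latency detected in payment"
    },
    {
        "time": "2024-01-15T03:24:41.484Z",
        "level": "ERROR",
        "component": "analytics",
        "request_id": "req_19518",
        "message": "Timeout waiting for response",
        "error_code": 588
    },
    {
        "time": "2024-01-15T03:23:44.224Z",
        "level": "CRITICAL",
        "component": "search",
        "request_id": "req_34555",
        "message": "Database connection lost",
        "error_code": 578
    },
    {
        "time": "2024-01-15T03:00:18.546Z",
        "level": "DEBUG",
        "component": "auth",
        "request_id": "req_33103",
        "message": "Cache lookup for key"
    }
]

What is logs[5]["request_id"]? "req_33103"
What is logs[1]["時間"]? "2024-01-15T03:18:08.948Z"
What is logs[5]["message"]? "Cache lookup for key"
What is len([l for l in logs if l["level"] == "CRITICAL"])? 2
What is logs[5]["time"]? "2024-01-15T03:00:18.546Z"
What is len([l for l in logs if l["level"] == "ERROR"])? 1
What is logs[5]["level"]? "DEBUG"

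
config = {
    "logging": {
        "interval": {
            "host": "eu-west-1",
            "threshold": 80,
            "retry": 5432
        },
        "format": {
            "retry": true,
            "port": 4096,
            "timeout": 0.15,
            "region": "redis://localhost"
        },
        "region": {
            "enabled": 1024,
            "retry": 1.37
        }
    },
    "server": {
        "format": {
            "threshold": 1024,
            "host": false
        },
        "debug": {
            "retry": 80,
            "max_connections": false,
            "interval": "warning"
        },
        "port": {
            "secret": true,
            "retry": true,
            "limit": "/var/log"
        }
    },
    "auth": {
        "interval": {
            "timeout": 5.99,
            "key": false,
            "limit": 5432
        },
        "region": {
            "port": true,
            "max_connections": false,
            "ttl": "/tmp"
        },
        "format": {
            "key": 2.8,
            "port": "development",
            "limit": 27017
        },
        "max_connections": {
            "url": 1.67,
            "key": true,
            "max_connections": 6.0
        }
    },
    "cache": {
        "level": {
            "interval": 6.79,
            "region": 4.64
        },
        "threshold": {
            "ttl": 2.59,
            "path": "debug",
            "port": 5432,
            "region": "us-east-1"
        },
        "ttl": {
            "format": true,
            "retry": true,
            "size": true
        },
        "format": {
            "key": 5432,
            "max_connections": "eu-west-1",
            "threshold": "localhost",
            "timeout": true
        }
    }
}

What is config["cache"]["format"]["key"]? 5432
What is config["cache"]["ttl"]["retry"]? True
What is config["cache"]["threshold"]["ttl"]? 2.59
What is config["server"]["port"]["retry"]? True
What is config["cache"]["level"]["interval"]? 6.79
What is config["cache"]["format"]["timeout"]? True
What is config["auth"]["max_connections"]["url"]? 1.67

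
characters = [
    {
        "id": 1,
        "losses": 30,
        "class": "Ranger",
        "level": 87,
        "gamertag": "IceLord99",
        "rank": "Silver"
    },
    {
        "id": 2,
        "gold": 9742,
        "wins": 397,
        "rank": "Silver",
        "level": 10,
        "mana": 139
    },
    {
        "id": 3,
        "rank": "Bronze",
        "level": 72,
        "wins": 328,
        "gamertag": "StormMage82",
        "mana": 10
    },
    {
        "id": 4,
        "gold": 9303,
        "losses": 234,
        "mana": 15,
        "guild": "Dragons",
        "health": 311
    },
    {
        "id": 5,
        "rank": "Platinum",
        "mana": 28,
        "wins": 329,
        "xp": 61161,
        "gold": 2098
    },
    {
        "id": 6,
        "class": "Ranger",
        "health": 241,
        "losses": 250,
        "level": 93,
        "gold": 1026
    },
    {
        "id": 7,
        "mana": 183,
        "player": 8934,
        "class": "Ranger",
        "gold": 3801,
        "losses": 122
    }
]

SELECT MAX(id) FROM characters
7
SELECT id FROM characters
[1, 2, 3, 4, 5, 6, 7]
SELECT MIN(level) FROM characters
10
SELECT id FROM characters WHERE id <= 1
[1]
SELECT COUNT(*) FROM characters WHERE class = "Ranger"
3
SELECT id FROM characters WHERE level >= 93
[6]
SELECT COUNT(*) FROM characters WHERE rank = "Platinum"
1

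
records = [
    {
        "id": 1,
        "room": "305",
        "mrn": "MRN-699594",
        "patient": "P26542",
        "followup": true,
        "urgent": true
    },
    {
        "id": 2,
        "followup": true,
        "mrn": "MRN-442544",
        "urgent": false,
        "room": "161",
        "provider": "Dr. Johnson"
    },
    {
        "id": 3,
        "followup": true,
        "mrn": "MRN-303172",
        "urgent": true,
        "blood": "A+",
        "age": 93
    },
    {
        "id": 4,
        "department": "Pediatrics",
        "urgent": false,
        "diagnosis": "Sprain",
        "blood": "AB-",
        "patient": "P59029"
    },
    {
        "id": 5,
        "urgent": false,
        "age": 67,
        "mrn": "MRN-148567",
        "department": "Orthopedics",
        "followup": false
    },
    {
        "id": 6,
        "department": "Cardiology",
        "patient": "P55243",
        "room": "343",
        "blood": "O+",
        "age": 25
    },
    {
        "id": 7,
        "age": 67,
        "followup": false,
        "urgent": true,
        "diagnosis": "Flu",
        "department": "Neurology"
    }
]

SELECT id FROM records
[1, 2, 3, 4, 5, 6, 7]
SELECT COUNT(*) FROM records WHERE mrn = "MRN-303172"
1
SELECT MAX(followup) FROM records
True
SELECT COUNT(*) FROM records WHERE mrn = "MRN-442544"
1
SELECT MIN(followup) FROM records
False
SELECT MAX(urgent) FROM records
True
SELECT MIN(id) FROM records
1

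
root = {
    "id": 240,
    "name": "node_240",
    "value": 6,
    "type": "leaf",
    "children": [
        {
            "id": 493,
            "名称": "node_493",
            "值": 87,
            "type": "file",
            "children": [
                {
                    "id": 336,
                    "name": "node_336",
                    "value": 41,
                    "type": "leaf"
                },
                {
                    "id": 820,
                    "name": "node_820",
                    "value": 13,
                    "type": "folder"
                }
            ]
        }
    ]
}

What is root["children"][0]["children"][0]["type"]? "leaf"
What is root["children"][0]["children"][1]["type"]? "folder"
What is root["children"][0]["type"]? "file"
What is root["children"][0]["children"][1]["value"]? 13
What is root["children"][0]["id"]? 493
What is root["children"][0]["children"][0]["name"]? "node_336"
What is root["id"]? 240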